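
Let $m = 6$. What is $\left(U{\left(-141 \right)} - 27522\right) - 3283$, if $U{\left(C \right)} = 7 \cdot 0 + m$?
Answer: $-30799$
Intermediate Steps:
$U{\left(C \right)} = 6$ ($U{\left(C \right)} = 7 \cdot 0 + 6 = 0 + 6 = 6$)
$\left(U{\left(-141 \right)} - 27522\right) - 3283 = \left(6 - 27522\right) - 3283 = -27516 - 3283 = -30799$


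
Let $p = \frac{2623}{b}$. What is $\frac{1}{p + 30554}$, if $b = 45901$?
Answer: $\frac{45901}{1402461777} \approx 3.2729 \cdot 10^{-5}$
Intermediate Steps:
$p = \frac{2623}{45901} \approx 0.057145$
$\frac{1}{p + 30554} = \frac{1}{\frac{2623}{45901} + 30554} = \frac{1}{\frac{1402461777}{45901}} = \frac{45901}{1402461777}$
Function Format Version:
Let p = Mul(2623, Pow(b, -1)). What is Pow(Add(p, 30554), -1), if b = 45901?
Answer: Rational(45901, 1402461777) ≈ 3.2729e-5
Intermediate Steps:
p = Rational(2623, 45901) (p = Mul(2623, Pow(45901, -1)) = Mul(2623, Rational(1, 45901)) = Rational(2623, 45901) ≈ 0.057145)
Pow(Add(p, 30554), -1) = Pow(Add(Rational(2623, 45901), 30554), -1) = Pow(Rational(1402461777, 45901), -1) = Rational(45901, 1402461777)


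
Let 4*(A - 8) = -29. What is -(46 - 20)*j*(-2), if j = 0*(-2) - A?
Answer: -39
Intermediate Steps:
A = ¾ (A = 8 + (¼)*(-29) = 8 - 29/4 = ¾ ≈ 0.75000)
j = -¾ (j = 0*(-2) - 1*¾ = 0 - ¾ = -¾ ≈ -0.75000)
-(46 - 20)*j*(-2) = -(46 - 20)*(-¾)*(-2) = -26*(-¾)*(-2) = -(-39)*(-2)/2 = -1*39 = -39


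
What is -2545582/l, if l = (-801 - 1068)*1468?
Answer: 1272791/1371846 ≈ 0.92779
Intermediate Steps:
l = -2743692 (l = -1869*1468 = -2743692)
-2545582/l = -2545582/(-2743692) = -2545582*(-1/2743692) = 1272791/1371846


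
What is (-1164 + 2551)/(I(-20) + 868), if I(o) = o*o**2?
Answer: -1387/7132 ≈ -0.19448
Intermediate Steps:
I(o) = o**3
(-1164 + 2551)/(I(-20) + 868) = (-1164 + 2551)/((-20)**3 + 868) = 1387/(-8000 + 868) = 1387/(-7132) = 1387*(-1/7132) = -1387/7132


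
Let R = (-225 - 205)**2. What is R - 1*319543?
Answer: -134643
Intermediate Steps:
R = 184900 (R = (-430)**2 = 184900)
R - 1*319543 = 184900 - 1*319543 = 184900 - 319543 = -134643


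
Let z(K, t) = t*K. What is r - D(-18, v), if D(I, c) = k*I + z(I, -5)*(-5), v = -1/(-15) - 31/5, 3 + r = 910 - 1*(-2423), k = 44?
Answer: 4572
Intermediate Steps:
r = 3330 (r = -3 + (910 - 1*(-2423)) = -3 + (910 + 2423) = -3 + 3333 = 3330)
z(K, t) = K*t
v = -92/15 (v = -1*(-1/15) - 31*⅕ = 1/15 - 31/5 = -92/15 ≈ -6.1333)
D(I, c) = 69*I (D(I, c) = 44*I + (I*(-5))*(-5) = 44*I - 5*I*(-5) = 44*I + 25*I = 69*I)
r - D(-18, v) = 3330 - 69*(-18) = 3330 - 1*(-1242) = 3330 + 1242 = 4572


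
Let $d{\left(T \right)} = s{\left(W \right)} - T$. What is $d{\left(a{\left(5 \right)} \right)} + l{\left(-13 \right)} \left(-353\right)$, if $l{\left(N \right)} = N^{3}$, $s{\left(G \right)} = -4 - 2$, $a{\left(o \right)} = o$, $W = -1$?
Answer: $775530$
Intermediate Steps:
$s{\left(G \right)} = -6$
$d{\left(T \right)} = -6 - T$
$d{\left(a{\left(5 \right)} \right)} + l{\left(-13 \right)} \left(-353\right) = \left(-6 - 5\right) + \left(-13\right)^{3} \left(-353\right) = \left(-6 - 5\right) - -775541 = -11 + 775541 = 775530$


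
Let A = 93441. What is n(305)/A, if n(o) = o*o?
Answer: 93025/93441 ≈ 0.99555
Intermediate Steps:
n(o) = o²
n(305)/A = 305²/93441 = 93025*(1/93441) = 93025/93441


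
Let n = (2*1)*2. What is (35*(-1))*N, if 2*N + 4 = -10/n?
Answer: 455/4 ≈ 113.75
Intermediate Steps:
n = 4 (n = 2*2 = 4)
N = -13/4 (N = -2 + (-10/4)/2 = -2 + (-10*¼)/2 = -2 + (½)*(-5/2) = -2 - 5/4 = -13/4 ≈ -3.2500)
(35*(-1))*N = (35*(-1))*(-13/4) = -35*(-13/4) = 455/4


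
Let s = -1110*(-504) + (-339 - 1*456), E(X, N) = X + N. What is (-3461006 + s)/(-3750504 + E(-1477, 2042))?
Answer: 2902361/3749939 ≈ 0.77398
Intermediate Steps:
E(X, N) = N + X
s = 558645 (s = 559440 + (-339 - 456) = 559440 - 795 = 558645)
(-3461006 + s)/(-3750504 + E(-1477, 2042)) = (-3461006 + 558645)/(-3750504 + (2042 - 1477)) = -2902361/(-3750504 + 565) = -2902361/(-3749939) = -2902361*(-1/3749939) = 2902361/3749939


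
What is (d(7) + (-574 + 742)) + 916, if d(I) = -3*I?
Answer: 1063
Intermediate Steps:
(d(7) + (-574 + 742)) + 916 = (-3*7 + (-574 + 742)) + 916 = (-21 + 168) + 916 = 147 + 916 = 1063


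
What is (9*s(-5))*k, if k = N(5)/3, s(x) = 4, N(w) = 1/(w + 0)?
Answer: 12/5 ≈ 2.4000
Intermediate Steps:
N(w) = 1/w
k = 1/15 (k = 1/(5*3) = (⅕)*(⅓) = 1/15 ≈ 0.066667)
(9*s(-5))*k = (9*4)*(1/15) = 36*(1/15) = 12/5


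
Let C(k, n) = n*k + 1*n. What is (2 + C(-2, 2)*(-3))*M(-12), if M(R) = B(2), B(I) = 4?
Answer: 32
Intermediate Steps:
M(R) = 4
C(k, n) = n + k*n (C(k, n) = k*n + n = n + k*n)
(2 + C(-2, 2)*(-3))*M(-12) = (2 + (2*(1 - 2))*(-3))*4 = (2 + (2*(-1))*(-3))*4 = (2 - 2*(-3))*4 = (2 + 6)*4 = 8*4 = 32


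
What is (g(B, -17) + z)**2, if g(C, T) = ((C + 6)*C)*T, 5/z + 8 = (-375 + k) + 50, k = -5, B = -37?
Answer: 43436891504889/114244 ≈ 3.8021e+8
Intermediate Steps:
z = -5/338 (z = 5/(-8 + ((-375 - 5) + 50)) = 5/(-8 + (-380 + 50)) = 5/(-8 - 330) = 5/(-338) = 5*(-1/338) = -5/338 ≈ -0.014793)
g(C, T) = C*T*(6 + C) (g(C, T) = ((6 + C)*C)*T = (C*(6 + C))*T = C*T*(6 + C))
(g(B, -17) + z)**2 = (-37*(-17)*(6 - 37) - 5/338)**2 = (-37*(-17)*(-31) - 5/338)**2 = (-19499 - 5/338)**2 = (-6590667/338)**2 = 43436891504889/114244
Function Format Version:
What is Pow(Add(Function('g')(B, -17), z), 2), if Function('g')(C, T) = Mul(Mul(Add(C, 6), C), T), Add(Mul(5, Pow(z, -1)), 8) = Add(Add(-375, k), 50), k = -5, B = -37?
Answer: Rational(43436891504889, 114244) ≈ 3.8021e+8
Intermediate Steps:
z = Rational(-5, 338) (z = Mul(5, Pow(Add(-8, Add(Add(-375, -5), 50)), -1)) = Mul(5, Pow(Add(-8, Add(-380, 50)), -1)) = Mul(5, Pow(Add(-8, -330), -1)) = Mul(5, Pow(-338, -1)) = Mul(5, Rational(-1, 338)) = Rational(-5, 338) ≈ -0.014793)
Function('g')(C, T) = Mul(C, T, Add(6, C)) (Function('g')(C, T) = Mul(Mul(Add(6, C), C), T) = Mul(Mul(C, Add(6, C)), T) = Mul(C, T, Add(6, C)))
Pow(Add(Function('g')(B, -17), z), 2) = Pow(Add(Mul(-37, -17, Add(6, -37)), Rational(-5, 338)), 2) = Pow(Add(Mul(-37, -17, -31), Rational(-5, 338)), 2) = Pow(Add(-19499, Rational(-5, 338)), 2) = Pow(Rational(-6590667, 338), 2) = Rational(43436891504889, 114244)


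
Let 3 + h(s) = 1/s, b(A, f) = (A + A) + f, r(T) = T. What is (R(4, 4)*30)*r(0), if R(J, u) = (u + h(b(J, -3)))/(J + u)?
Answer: 0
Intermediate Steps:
b(A, f) = f + 2*A (b(A, f) = 2*A + f = f + 2*A)
h(s) = -3 + 1/s
R(J, u) = (-3 + u + 1/(-3 + 2*J))/(J + u) (R(J, u) = (u + (-3 + 1/(-3 + 2*J)))/(J + u) = (-3 + u + 1/(-3 + 2*J))/(J + u))
(R(4, 4)*30)*r(0) = (((1 + (-3 + 4)*(-3 + 2*4))/((-3 + 2*4)*(4 + 4)))*30)*0 = (((1 + 1*(-3 + 8))/((-3 + 8)*8))*30)*0 = (((⅛)*(1 + 1*5)/5)*30)*0 = (((⅕)*(⅛)*(1 + 5))*30)*0 = (((⅕)*(⅛)*6)*30)*0 = ((3/20)*30)*0 = (9/2)*0 = 0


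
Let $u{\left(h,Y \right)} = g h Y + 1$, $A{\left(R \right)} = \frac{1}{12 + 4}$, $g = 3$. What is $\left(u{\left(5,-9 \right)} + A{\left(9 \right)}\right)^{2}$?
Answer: $\frac{4592449}{256} \approx 17939.0$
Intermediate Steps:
$A{\left(R \right)} = \frac{1}{16}$
$u{\left(h,Y \right)} = 1 + 3 Y h$ ($u{\left(h,Y \right)} = 3 h Y + 1 = 3 Y h + 1 = 1 + 3 Y h$)
$\left(u{\left(5,-9 \right)} + A{\left(9 \right)}\right)^{2} = \left(\left(1 + 3 \left(-9\right) 5\right) + \frac{1}{16}\right)^{2} = \left(\left(1 - 135\right) + \frac{1}{16}\right)^{2} = \left(-134 + \frac{1}{16}\right)^{2} = \left(- \frac{2143}{16}\right)^{2} = \frac{4592449}{256}$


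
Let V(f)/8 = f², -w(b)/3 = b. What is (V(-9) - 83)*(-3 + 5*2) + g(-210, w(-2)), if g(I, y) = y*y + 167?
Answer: 4158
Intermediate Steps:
w(b) = -3*b
g(I, y) = 167 + y² (g(I, y) = y² + 167 = 167 + y²)
V(f) = 8*f²
(V(-9) - 83)*(-3 + 5*2) + g(-210, w(-2)) = (8*(-9)² - 83)*(-3 + 5*2) + (167 + (-3*(-2))²) = (8*81 - 83)*(-3 + 10) + (167 + 6²) = (648 - 83)*7 + (167 + 36) = 565*7 + 203 = 3955 + 203 = 4158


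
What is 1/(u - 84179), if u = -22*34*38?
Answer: -1/112603 ≈ -8.8808e-6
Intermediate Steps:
u = -28424 (u = -748*38 = -28424)
1/(u - 84179) = 1/(-28424 - 84179) = 1/(-112603) = -1/112603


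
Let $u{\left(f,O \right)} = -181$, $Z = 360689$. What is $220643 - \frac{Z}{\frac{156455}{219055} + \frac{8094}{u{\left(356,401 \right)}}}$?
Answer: $\frac{79851922314008}{348942563} \approx 2.2884 \cdot 10^{5}$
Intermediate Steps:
$220643 - \frac{Z}{\frac{156455}{219055} + \frac{8094}{u{\left(356,401 \right)}}} = 220643 - \frac{360689}{\frac{156455}{219055} + \frac{8094}{-181}} = 220643 - \frac{360689}{156455 \cdot \frac{1}{219055} + 8094 \left(- \frac{1}{181}\right)} = 220643 - \frac{360689}{\frac{31291}{43811} - \frac{8094}{181}} = 220643 - \frac{360689}{- \frac{348942563}{7929791}} = 220643 - 360689 \left(- \frac{7929791}{348942563}\right) = 220643 - - \frac{2860188385999}{348942563} = 220643 + \frac{2860188385999}{348942563} = \frac{79851922314008}{348942563}$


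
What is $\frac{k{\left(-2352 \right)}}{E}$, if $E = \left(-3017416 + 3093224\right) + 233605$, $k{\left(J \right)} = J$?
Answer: $- \frac{2352}{309413} \approx -0.0076015$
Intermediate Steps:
$E = 309413$ ($E = 75808 + 233605 = 309413$)
$\frac{k{\left(-2352 \right)}}{E} = - \frac{2352}{309413}$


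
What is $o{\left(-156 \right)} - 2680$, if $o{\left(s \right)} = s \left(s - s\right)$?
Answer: $-2680$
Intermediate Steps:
$o{\left(s \right)} = 0$ ($o{\left(s \right)} = s 0 = 0$)
$o{\left(-156 \right)} - 2680 = 0 - 2680 = -2680$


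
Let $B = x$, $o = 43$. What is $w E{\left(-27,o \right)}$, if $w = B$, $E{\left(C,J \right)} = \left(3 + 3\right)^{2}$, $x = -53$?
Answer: $-1908$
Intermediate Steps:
$B = -53$
$E{\left(C,J \right)} = 36$ ($E{\left(C,J \right)} = 6^{2} = 36$)
$w = -53$
$w E{\left(-27,o \right)} = \left(-53\right) 36 = -1908$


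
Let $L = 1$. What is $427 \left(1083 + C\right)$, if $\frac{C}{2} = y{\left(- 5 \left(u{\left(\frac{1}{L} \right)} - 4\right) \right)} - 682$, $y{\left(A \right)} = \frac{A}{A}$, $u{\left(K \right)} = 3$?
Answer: $-119133$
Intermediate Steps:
$y{\left(A \right)} = 1$
$C = -1362$ ($C = 2 \left(1 - 682\right) = 2 \left(-681\right) = -1362$)
$427 \left(1083 + C\right) = 427 \left(1083 - 1362\right) = 427 \left(-279\right) = -119133$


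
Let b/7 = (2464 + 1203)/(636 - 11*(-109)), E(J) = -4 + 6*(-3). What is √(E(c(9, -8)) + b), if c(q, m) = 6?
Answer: I*√26976335/1835 ≈ 2.8304*I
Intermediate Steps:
E(J) = -22 (E(J) = -4 - 18 = -22)
b = 25669/1835 (b = 7*((2464 + 1203)/(636 - 11*(-109))) = 7*(3667/(636 + 1199)) = 7*(3667/1835) = 25669/1835 ≈ 13.989)
√(E(c(9, -8)) + b) = √(-22 + 25669/1835) = √(-14701/1835) = I*√26976335/1835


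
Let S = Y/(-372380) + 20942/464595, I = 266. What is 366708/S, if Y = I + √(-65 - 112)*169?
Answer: 19476382913518745178110880/2399749145081165461 + 199251909104920860717360*I*√177/2399749145081165461 ≈ 8.116e+6 + 1.1046e+6*I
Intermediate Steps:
Y = 266 + 169*I*√177 (Y = 266 + √(-65 - 112)*169 = 266 + √(-177)*169 = 266 + (I*√177)*169 = 266 + 169*I*√177 ≈ 266.0 + 2248.4*I)
S = 767479969/17300588610 - 169*I*√177/372380 (S = (266 + 169*I*√177)/(-372380) + 20942/464595 = (266 + 169*I*√177)*(-1/372380) + 20942*(1/464595) = (-133/186190 - 169*I*√177/372380) + 20942/464595 = 767479969/17300588610 - 169*I*√177/372380 ≈ 0.044361 - 0.0060379*I)
366708/S = 366708/(767479969/17300588610 - 169*I*√177/372380)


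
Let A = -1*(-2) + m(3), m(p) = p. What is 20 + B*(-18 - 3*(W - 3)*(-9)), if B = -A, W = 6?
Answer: -295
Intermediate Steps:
A = 5 (A = -1*(-2) + 3 = 2 + 3 = 5)
B = -5 (B = -1*5 = -5)
20 + B*(-18 - 3*(W - 3)*(-9)) = 20 - 5*(-18 - 3*(6 - 3)*(-9)) = 20 - 5*(-18 - 3*3*(-9)) = 20 - 5*(-18 - 9*(-9)) = 20 - 5*(-18 - 1*(-81)) = 20 - 5*(-18 + 81) = 20 - 5*63 = 20 - 315 = -295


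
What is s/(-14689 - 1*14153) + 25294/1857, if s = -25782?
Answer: 129567787/8926599 ≈ 14.515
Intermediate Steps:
s/(-14689 - 1*14153) + 25294/1857 = -25782/(-14689 - 1*14153) + 25294/1857 = -25782/(-14689 - 14153) + 25294*(1/1857) = -25782/(-28842) + 25294/1857 = -25782*(-1/28842) + 25294/1857 = 4297/4807 + 25294/1857 = 129567787/8926599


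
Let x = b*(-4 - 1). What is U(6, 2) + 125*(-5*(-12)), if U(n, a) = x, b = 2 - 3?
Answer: 7505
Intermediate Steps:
b = -1
x = 5 (x = -(-4 - 1) = -1*(-5) = 5)
U(n, a) = 5
U(6, 2) + 125*(-5*(-12)) = 5 + 125*(-5*(-12)) = 5 + 125*60 = 5 + 7500 = 7505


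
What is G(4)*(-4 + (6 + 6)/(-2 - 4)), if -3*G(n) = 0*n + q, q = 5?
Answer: 10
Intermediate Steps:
G(n) = -5/3 (G(n) = -(0*n + 5)/3 = -(0 + 5)/3 = -⅓*5 = -5/3)
G(4)*(-4 + (6 + 6)/(-2 - 4)) = -5*(-4 + (6 + 6)/(-2 - 4))/3 = -5*(-4 + 12/(-6))/3 = -5*(-4 + 12*(-⅙))/3 = -5*(-4 - 2)/3 = -5/3*(-6) = 10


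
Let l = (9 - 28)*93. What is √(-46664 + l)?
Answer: I*√48431 ≈ 220.07*I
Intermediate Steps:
l = -1767 (l = -19*93 = -1767)
√(-46664 + l) = √(-46664 - 1767) = √(-48431) = I*√48431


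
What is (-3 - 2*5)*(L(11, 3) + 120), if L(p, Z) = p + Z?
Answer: -1742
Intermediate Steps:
L(p, Z) = Z + p
(-3 - 2*5)*(L(11, 3) + 120) = (-3 - 2*5)*((3 + 11) + 120) = (-3 - 10)*(14 + 120) = -13*134 = -1742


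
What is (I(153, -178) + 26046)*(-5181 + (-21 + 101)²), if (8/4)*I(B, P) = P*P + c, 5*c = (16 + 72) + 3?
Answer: 510725649/10 ≈ 5.1073e+7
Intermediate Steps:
c = 91/5 (c = ((16 + 72) + 3)/5 = (88 + 3)/5 = (⅕)*91 = 91/5 ≈ 18.200)
I(B, P) = 91/10 + P²/2 (I(B, P) = (P*P + 91/5)/2 = (P² + 91/5)/2 = (91/5 + P²)/2 = 91/10 + P²/2)
(I(153, -178) + 26046)*(-5181 + (-21 + 101)²) = ((91/10 + (½)*(-178)²) + 26046)*(-5181 + (-21 + 101)²) = ((91/10 + (½)*31684) + 26046)*(-5181 + 80²) = ((91/10 + 15842) + 26046)*(-5181 + 6400) = (158511/10 + 26046)*1219 = (418971/10)*1219 = 510725649/10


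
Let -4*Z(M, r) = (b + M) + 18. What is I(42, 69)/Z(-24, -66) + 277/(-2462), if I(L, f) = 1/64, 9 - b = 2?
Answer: -3447/19696 ≈ -0.17501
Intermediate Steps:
b = 7 (b = 9 - 1*2 = 9 - 2 = 7)
I(L, f) = 1/64
Z(M, r) = -25/4 - M/4 (Z(M, r) = -((7 + M) + 18)/4 = -(25 + M)/4 = -25/4 - M/4)
I(42, 69)/Z(-24, -66) + 277/(-2462) = 1/(64*(-25/4 - ¼*(-24))) + 277/(-2462) = 1/(64*(-25/4 + 6)) + 277*(-1/2462) = 1/(64*(-¼)) - 277/2462 = (1/64)*(-4) - 277/2462 = -1/16 - 277/2462 = -3447/19696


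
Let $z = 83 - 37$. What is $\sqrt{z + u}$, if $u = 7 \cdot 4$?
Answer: $\sqrt{74} \approx 8.6023$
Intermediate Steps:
$u = 28$
$z = 46$ ($z = 83 - 37 = 46$)
$\sqrt{z + u} = \sqrt{46 + 28} = \sqrt{74}$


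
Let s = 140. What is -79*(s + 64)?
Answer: -16116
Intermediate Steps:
-79*(s + 64) = -79*(140 + 64) = -79*204 = -16116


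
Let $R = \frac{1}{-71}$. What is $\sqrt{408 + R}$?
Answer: $\frac{\sqrt{2056657}}{71} \approx 20.199$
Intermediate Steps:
$R = - \frac{1}{71} \approx -0.014085$
$\sqrt{408 + R} = \sqrt{408 - \frac{1}{71}} = \sqrt{\frac{28967}{71}} = \frac{\sqrt{2056657}}{71}$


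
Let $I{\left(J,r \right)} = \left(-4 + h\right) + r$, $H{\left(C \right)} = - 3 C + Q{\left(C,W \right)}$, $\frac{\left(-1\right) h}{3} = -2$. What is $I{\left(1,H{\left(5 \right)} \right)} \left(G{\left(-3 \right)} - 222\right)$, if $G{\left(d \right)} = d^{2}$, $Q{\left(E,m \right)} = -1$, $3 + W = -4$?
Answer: $2982$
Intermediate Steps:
$W = -7$ ($W = -3 - 4 = -7$)
$h = 6$ ($h = \left(-3\right) \left(-2\right) = 6$)
$H{\left(C \right)} = -1 - 3 C$ ($H{\left(C \right)} = - 3 C - 1 = -1 - 3 C$)
$I{\left(J,r \right)} = 2 + r$ ($I{\left(J,r \right)} = \left(-4 + 6\right) + r = 2 + r$)
$I{\left(1,H{\left(5 \right)} \right)} \left(G{\left(-3 \right)} - 222\right) = \left(2 - 16\right) \left(\left(-3\right)^{2} - 222\right) = \left(2 - 16\right) \left(9 - 222\right) = \left(2 - 16\right) \left(-213\right) = \left(-14\right) \left(-213\right) = 2982$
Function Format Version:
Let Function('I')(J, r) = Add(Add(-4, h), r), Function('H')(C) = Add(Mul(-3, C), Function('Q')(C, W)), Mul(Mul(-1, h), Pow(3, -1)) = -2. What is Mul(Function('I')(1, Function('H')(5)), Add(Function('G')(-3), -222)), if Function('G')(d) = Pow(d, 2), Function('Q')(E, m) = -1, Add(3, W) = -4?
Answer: 2982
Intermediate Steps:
W = -7 (W = Add(-3, -4) = -7)
h = 6 (h = Mul(-3, -2) = 6)
Function('H')(C) = Add(-1, Mul(-3, C)) (Function('H')(C) = Add(Mul(-3, C), -1) = Add(-1, Mul(-3, C)))
Function('I')(J, r) = Add(2, r) (Function('I')(J, r) = Add(Add(-4, 6), r) = Add(2, r))
Mul(Function('I')(1, Function('H')(5)), Add(Function('G')(-3), -222)) = Mul(Add(2, Add(-1, Mul(-3, 5))), Add(Pow(-3, 2), -222)) = Mul(Add(2, Add(-1, -15)), Add(9, -222)) = Mul(Add(2, -16), -213) = Mul(-14, -213) = 2982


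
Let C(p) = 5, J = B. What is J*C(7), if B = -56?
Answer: -280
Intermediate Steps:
J = -56
J*C(7) = -56*5 = -280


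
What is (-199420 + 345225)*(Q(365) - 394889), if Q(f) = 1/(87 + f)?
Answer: -26024709225735/452 ≈ -5.7577e+10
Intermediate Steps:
(-199420 + 345225)*(Q(365) - 394889) = (-199420 + 345225)*(1/(87 + 365) - 394889) = 145805*(1/452 - 394889) = 145805*(-178489827/452) = -26024709225735/452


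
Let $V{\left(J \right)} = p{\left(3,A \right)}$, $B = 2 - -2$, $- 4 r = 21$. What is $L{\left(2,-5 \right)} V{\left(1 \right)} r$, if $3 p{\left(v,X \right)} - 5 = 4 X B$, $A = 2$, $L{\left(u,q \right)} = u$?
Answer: $- \frac{259}{2} \approx -129.5$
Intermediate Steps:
$r = - \frac{21}{4}$ ($r = \left(- \frac{1}{4}\right) 21 = - \frac{21}{4} \approx -5.25$)
$B = 4$ ($B = 2 + 2 = 4$)
$p{\left(v,X \right)} = \frac{5}{3} + \frac{16 X}{3}$ ($p{\left(v,X \right)} = \frac{5}{3} + \frac{4 X 4}{3} = \frac{5}{3} + \frac{16 X}{3}$)
$V{\left(J \right)} = \frac{37}{3}$ ($V{\left(J \right)} = \frac{5}{3} + \frac{16}{3} \cdot 2 = \frac{5}{3} + \frac{32}{3} = \frac{37}{3}$)
$L{\left(2,-5 \right)} V{\left(1 \right)} r = 2 \cdot \frac{37}{3} \left(- \frac{21}{4}\right) = \frac{74}{3} \left(- \frac{21}{4}\right) = - \frac{259}{2}$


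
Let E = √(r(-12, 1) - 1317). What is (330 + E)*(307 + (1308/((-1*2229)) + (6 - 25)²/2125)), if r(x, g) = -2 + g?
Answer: 31947718968/315775 + 484056348*I*√1318/1578875 ≈ 1.0117e+5 + 11130.0*I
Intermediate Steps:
E = I*√1318 (E = √((-2 + 1) - 1317) = √(-1 - 1317) = √(-1318) = I*√1318 ≈ 36.304*I)
(330 + E)*(307 + (1308/((-1*2229)) + (6 - 25)²/2125)) = (330 + I*√1318)*(307 + (1308/((-1*2229)) + (6 - 25)²/2125)) = (330 + I*√1318)*(307 + (1308/(-2229) + (-19)²*(1/2125))) = (330 + I*√1318)*(307 + (1308*(-1/2229) + 361*(1/2125))) = (330 + I*√1318)*(307 + (-436/743 + 361/2125)) = (330 + I*√1318)*(307 - 658277/1578875) = (330 + I*√1318)*(484056348/1578875) = 31947718968/315775 + 484056348*I*√1318/1578875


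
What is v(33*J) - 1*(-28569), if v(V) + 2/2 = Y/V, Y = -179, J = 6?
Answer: 5656285/198 ≈ 28567.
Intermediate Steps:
v(V) = -1 - 179/V
v(33*J) - 1*(-28569) = (-179 - 33*6)/((33*6)) - 1*(-28569) = (-179 - 1*198)/198 + 28569 = (-179 - 198)/198 + 28569 = (1/198)*(-377) + 28569 = -377/198 + 28569 = 5656285/198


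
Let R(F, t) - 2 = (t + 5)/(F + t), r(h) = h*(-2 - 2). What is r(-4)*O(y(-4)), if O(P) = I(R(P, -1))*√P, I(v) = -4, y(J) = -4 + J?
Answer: -128*I*√2 ≈ -181.02*I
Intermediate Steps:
r(h) = -4*h (r(h) = h*(-4) = -4*h)
R(F, t) = 2 + (5 + t)/(F + t) (R(F, t) = 2 + (t + 5)/(F + t) = 2 + (5 + t)/(F + t))
O(P) = -4*√P
r(-4)*O(y(-4)) = (-4*(-4))*(-4*√(-4 - 4)) = 16*(-8*I*√2) = -128*I*√2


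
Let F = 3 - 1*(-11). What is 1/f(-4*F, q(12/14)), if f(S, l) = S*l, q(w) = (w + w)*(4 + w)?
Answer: -7/3264 ≈ -0.0021446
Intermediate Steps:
F = 14 (F = 3 + 11 = 14)
q(w) = 2*w*(4 + w) (q(w) = (2*w)*(4 + w) = 2*w*(4 + w))
1/f(-4*F, q(12/14)) = 1/((-4*14)*(2*(12/14)*(4 + 12/14))) = 1/(-112*12*(1/14)*(4 + 12*(1/14))) = 1/(-112*6*(4 + 6/7)/7) = 1/(-112*6*34/(7*7)) = 1/(-56*408/49) = 1/(-3264/7) = -7/3264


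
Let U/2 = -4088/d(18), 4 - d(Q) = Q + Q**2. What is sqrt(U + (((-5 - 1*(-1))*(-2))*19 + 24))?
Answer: 2*sqrt(8458)/13 ≈ 14.149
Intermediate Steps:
d(Q) = 4 - Q - Q**2 (d(Q) = 4 - (Q + Q**2) = 4 + (-Q - Q**2) = 4 - Q - Q**2)
U = 4088/169 (U = 2*(-4088/(4 - 1*18 - 1*18**2)) = 2*(-4088/(4 - 18 - 1*324)) = 2*(-4088/(4 - 18 - 324)) = 2*(-4088/(-338)) = 2*(-4088*(-1/338)) = 2*(2044/169) = 4088/169 ≈ 24.189)
sqrt(U + (((-5 - 1*(-1))*(-2))*19 + 24)) = sqrt(4088/169 + (((-5 - 1*(-1))*(-2))*19 + 24)) = sqrt(4088/169 + (((-5 + 1)*(-2))*19 + 24)) = sqrt(4088/169 + (-4*(-2)*19 + 24)) = sqrt(4088/169 + (8*19 + 24)) = sqrt(4088/169 + (152 + 24)) = sqrt(4088/169 + 176) = sqrt(33832/169) = 2*sqrt(8458)/13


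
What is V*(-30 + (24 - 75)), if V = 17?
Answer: -1377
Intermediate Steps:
V*(-30 + (24 - 75)) = 17*(-30 + (24 - 75)) = 17*(-30 - 51) = 17*(-81) = -1377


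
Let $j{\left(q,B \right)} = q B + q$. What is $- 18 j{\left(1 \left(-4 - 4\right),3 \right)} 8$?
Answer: $4608$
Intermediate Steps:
$j{\left(q,B \right)} = q + B q$ ($j{\left(q,B \right)} = B q + q = q + B q$)
$- 18 j{\left(1 \left(-4 - 4\right),3 \right)} 8 = - 18 \cdot 1 \left(-4 - 4\right) \left(1 + 3\right) 8 = - 18 \cdot 1 \left(-8\right) 4 \cdot 8 = - 18 \left(\left(-8\right) 4\right) 8 = \left(-18\right) \left(-32\right) 8 = 576 \cdot 8 = 4608$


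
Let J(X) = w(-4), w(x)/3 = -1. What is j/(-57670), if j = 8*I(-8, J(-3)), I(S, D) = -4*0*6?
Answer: 0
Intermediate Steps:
w(x) = -3 (w(x) = 3*(-1) = -3)
J(X) = -3
I(S, D) = 0 (I(S, D) = 0*6 = 0)
j = 0 (j = 8*0 = 0)
j/(-57670) = 0/(-57670) = 0*(-1/57670) = 0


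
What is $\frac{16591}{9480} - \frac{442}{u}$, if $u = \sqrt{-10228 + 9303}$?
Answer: $\frac{16591}{9480} + \frac{442 i \sqrt{37}}{185} \approx 1.7501 + 14.533 i$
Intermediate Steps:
$u = 5 i \sqrt{37}$ ($u = \sqrt{-925} = 5 i \sqrt{37} \approx 30.414 i$)
$\frac{16591}{9480} - \frac{442}{u} = \frac{16591}{9480} - \frac{442}{5 i \sqrt{37}} = 16591 \cdot \frac{1}{9480} - 442 \left(- \frac{i \sqrt{37}}{185}\right) = \frac{16591}{9480} + \frac{442 i \sqrt{37}}{185}$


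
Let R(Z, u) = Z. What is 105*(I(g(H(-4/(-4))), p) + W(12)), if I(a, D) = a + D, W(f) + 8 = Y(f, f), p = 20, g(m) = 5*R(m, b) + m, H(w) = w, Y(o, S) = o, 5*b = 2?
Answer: 3150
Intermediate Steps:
b = 2/5 (b = (1/5)*2 = 2/5 ≈ 0.40000)
g(m) = 6*m (g(m) = 5*m + m = 6*m)
W(f) = -8 + f
I(a, D) = D + a
105*(I(g(H(-4/(-4))), p) + W(12)) = 105*((20 + 6*(-4/(-4))) + (-8 + 12)) = 105*((20 + 6*(-4*(-1/4))) + 4) = 105*((20 + 6*1) + 4) = 105*((20 + 6) + 4) = 105*(26 + 4) = 105*30 = 3150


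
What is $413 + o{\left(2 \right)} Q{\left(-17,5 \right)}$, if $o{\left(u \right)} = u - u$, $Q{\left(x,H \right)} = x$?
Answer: $413$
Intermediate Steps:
$o{\left(u \right)} = 0$
$413 + o{\left(2 \right)} Q{\left(-17,5 \right)} = 413 + 0 \left(-17\right) = 413 + 0 = 413$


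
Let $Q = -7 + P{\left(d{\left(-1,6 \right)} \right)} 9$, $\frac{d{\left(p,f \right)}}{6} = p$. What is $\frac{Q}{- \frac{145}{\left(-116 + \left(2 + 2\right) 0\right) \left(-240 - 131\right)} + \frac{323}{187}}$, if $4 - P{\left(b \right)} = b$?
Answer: $\frac{1354892}{28141} \approx 48.147$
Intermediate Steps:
$d{\left(p,f \right)} = 6 p$
$P{\left(b \right)} = 4 - b$
$Q = 83$ ($Q = -7 + \left(4 - 6 \left(-1\right)\right) 9 = -7 + \left(4 - -6\right) 9 = -7 + \left(4 + 6\right) 9 = -7 + 10 \cdot 9 = -7 + 90 = 83$)
$\frac{Q}{- \frac{145}{\left(-116 + \left(2 + 2\right) 0\right) \left(-240 - 131\right)} + \frac{323}{187}} = \frac{83}{- \frac{145}{\left(-116 + \left(2 + 2\right) 0\right) \left(-240 - 131\right)} + \frac{323}{187}} = \frac{83}{- \frac{145}{\left(-116 + 4 \cdot 0\right) \left(-371\right)} + 323 \cdot \frac{1}{187}} = \frac{83}{- \frac{145}{\left(-116 + 0\right) \left(-371\right)} + \frac{19}{11}} = \frac{83}{- \frac{145}{\left(-116\right) \left(-371\right)} + \frac{19}{11}} = \frac{83}{- \frac{145}{43036} + \frac{19}{11}} = \frac{83}{\left(-145\right) \frac{1}{43036} + \frac{19}{11}} = \frac{83}{- \frac{5}{1484} + \frac{19}{11}} = \frac{83}{\frac{28141}{16324}} = 83 \cdot \frac{16324}{28141} = \frac{1354892}{28141}$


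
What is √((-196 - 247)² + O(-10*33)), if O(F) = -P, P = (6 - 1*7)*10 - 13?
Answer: 12*√1363 ≈ 443.03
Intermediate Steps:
P = -23 (P = (6 - 7)*10 - 13 = -1*10 - 13 = -10 - 13 = -23)
O(F) = 23 (O(F) = -1*(-23) = 23)
√((-196 - 247)² + O(-10*33)) = √((-196 - 247)² + 23) = √((-443)² + 23) = √(196249 + 23) = √196272 = 12*√1363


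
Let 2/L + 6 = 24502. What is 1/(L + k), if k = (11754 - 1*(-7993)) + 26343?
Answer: 12248/564510321 ≈ 2.1697e-5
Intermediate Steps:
L = 1/12248 (L = 2/(-6 + 24502) = 2/24496 = 2*(1/24496) = 1/12248 ≈ 8.1646e-5)
k = 46090 (k = (11754 + 7993) + 26343 = 19747 + 26343 = 46090)
1/(L + k) = 1/(1/12248 + 46090) = 1/(564510321/12248) = 12248/564510321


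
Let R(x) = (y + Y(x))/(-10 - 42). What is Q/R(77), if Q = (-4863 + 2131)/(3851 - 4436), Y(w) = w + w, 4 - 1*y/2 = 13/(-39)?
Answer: -1366/915 ≈ -1.4929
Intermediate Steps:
y = 26/3 (y = 8 - 26/(-39) = 8 - 26*(-1)/39 = 8 - 2*(-1/3) = 8 + 2/3 = 26/3 ≈ 8.6667)
Y(w) = 2*w
R(x) = -1/6 - x/26 (R(x) = (26/3 + 2*x)/(-10 - 42) = (26/3 + 2*x)/(-52) = (26/3 + 2*x)*(-1/52) = -1/6 - x/26)
Q = 2732/585 (Q = -2732/(-585) = -2732*(-1/585) = 2732/585 ≈ 4.6701)
Q/R(77) = 2732/(585*(-1/6 - 1/26*77)) = 2732/(585*(-1/6 - 77/26)) = 2732/(585*(-122/39)) = (2732/585)*(-39/122) = -1366/915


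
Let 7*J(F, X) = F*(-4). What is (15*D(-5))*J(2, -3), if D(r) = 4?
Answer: -480/7 ≈ -68.571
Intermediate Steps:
J(F, X) = -4*F/7 (J(F, X) = (F*(-4))/7 = (-4*F)/7 = -4*F/7)
(15*D(-5))*J(2, -3) = (15*4)*(-4/7*2) = 60*(-8/7) = -480/7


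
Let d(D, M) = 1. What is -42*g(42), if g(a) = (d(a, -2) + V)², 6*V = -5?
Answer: -7/6 ≈ -1.1667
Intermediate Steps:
V = -⅚ (V = (⅙)*(-5) = -⅚ ≈ -0.83333)
g(a) = 1/36 (g(a) = (1 - ⅚)² = (⅙)² = 1/36)
-42*g(42) = -42*1/36 = -7/6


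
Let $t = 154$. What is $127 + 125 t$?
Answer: $19377$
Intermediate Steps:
$127 + 125 t = 127 + 125 \cdot 154 = 127 + 19250 = 19377$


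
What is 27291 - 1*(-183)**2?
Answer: -6198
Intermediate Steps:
27291 - 1*(-183)**2 = 27291 - 1*33489 = 27291 - 33489 = -6198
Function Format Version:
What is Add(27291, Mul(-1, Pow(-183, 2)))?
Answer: -6198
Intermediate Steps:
Add(27291, Mul(-1, Pow(-183, 2))) = Add(27291, Mul(-1, 33489)) = Add(27291, -33489) = -6198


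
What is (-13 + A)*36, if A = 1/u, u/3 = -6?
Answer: -470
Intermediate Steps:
u = -18 (u = 3*(-6) = -18)
A = -1/18 (A = 1/(-18) = -1/18 ≈ -0.055556)
(-13 + A)*36 = (-13 - 1/18)*36 = -235/18*36 = -470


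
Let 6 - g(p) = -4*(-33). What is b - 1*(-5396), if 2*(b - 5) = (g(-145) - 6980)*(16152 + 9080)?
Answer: -89643895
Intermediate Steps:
g(p) = -126 (g(p) = 6 - (-4)*(-33) = 6 - 1*132 = 6 - 132 = -126)
b = -89649291 (b = 5 + ((-126 - 6980)*(16152 + 9080))/2 = 5 + (-7106*25232)/2 = 5 + (½)*(-179298592) = 5 - 89649296 = -89649291)
b - 1*(-5396) = -89649291 - 1*(-5396) = -89649291 + 5396 = -89643895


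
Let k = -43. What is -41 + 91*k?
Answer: -3954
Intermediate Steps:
-41 + 91*k = -41 + 91*(-43) = -41 - 3913 = -3954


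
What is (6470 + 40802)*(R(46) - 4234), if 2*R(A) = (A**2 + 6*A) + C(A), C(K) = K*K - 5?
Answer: -93716740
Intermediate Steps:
C(K) = -5 + K**2 (C(K) = K**2 - 5 = -5 + K**2)
R(A) = -5/2 + A**2 + 3*A (R(A) = ((A**2 + 6*A) + (-5 + A**2))/2 = (-5 + 2*A**2 + 6*A)/2 = -5/2 + A**2 + 3*A)
(6470 + 40802)*(R(46) - 4234) = (6470 + 40802)*((-5/2 + 46**2 + 3*46) - 4234) = 47272*((-5/2 + 2116 + 138) - 4234) = 47272*(4503/2 - 4234) = 47272*(-3965/2) = -93716740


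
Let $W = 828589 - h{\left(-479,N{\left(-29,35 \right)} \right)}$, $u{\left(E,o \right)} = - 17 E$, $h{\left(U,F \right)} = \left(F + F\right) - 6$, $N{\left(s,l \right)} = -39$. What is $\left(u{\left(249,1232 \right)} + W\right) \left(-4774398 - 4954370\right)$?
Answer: $-8020785489920$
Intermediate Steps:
$h{\left(U,F \right)} = -6 + 2 F$ ($h{\left(U,F \right)} = 2 F - 6 = -6 + 2 F$)
$W = 828673$ ($W = 828589 - \left(-6 + 2 \left(-39\right)\right) = 828589 - \left(-6 - 78\right) = 828589 - -84 = 828589 + 84 = 828673$)
$\left(u{\left(249,1232 \right)} + W\right) \left(-4774398 - 4954370\right) = \left(\left(-17\right) 249 + 828673\right) \left(-4774398 - 4954370\right) = \left(-4233 + 828673\right) \left(-9728768\right) = 824440 \left(-9728768\right) = -8020785489920$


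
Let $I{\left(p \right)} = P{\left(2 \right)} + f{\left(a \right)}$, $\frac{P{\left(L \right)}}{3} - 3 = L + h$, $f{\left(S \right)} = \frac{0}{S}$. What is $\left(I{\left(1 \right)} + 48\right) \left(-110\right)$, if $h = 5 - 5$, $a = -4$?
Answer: $-6930$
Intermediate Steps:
$f{\left(S \right)} = 0$
$h = 0$
$P{\left(L \right)} = 9 + 3 L$ ($P{\left(L \right)} = 9 + 3 \left(L + 0\right) = 9 + 3 L$)
$I{\left(p \right)} = 15$ ($I{\left(p \right)} = \left(9 + 3 \cdot 2\right) + 0 = \left(9 + 6\right) + 0 = 15 + 0 = 15$)
$\left(I{\left(1 \right)} + 48\right) \left(-110\right) = \left(15 + 48\right) \left(-110\right) = 63 \left(-110\right) = -6930$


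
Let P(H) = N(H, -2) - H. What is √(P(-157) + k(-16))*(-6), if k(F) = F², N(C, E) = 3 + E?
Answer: -18*√46 ≈ -122.08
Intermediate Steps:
P(H) = 1 - H (P(H) = (3 - 2) - H = 1 - H)
√(P(-157) + k(-16))*(-6) = √((1 - 1*(-157)) + (-16)²)*(-6) = √((1 + 157) + 256)*(-6) = √(158 + 256)*(-6) = √414*(-6) = (3*√46)*(-6) = -18*√46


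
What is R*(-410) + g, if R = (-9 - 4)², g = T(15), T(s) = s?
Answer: -69275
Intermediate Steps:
g = 15
R = 169 (R = (-13)² = 169)
R*(-410) + g = 169*(-410) + 15 = -69290 + 15 = -69275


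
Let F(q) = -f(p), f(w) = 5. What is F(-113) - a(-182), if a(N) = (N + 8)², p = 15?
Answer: -30281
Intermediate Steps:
F(q) = -5 (F(q) = -1*5 = -5)
a(N) = (8 + N)²
F(-113) - a(-182) = -5 - (8 - 182)² = -5 - 1*(-174)² = -5 - 1*30276 = -5 - 30276 = -30281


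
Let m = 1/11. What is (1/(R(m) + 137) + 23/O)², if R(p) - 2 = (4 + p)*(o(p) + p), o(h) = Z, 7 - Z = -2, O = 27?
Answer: 243644908816/331330325769 ≈ 0.73535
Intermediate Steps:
Z = 9 (Z = 7 - 1*(-2) = 7 + 2 = 9)
m = 1/11 (m = 1*(1/11) = 1/11 ≈ 0.090909)
o(h) = 9
R(p) = 2 + (4 + p)*(9 + p)
(1/(R(m) + 137) + 23/O)² = (1/((38 + (1/11)² + 13*(1/11)) + 137) + 23/27)² = (1/((38 + 1/121 + 13/11) + 137) + 23*(1/27))² = (1/(4742/121 + 137) + 23/27)² = (1/(21319/121) + 23/27)² = (121/21319 + 23/27)² = (493604/575613)² = 243644908816/331330325769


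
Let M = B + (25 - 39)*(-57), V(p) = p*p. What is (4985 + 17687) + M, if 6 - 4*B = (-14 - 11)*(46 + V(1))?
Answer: 95061/4 ≈ 23765.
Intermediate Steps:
V(p) = p²
B = 1181/4 (B = 3/2 - (-14 - 11)*(46 + 1²)/4 = 3/2 - (-25)*(46 + 1)/4 = 3/2 - (-25)*47/4 = 3/2 - ¼*(-1175) = 3/2 + 1175/4 = 1181/4 ≈ 295.25)
M = 4373/4 (M = 1181/4 + (25 - 39)*(-57) = 1181/4 - 14*(-57) = 1181/4 + 798 = 4373/4 ≈ 1093.3)
(4985 + 17687) + M = (4985 + 17687) + 4373/4 = 22672 + 4373/4 = 95061/4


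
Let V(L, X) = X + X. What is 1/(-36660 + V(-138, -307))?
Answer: -1/37274 ≈ -2.6828e-5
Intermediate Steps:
V(L, X) = 2*X
1/(-36660 + V(-138, -307)) = 1/(-36660 + 2*(-307)) = 1/(-36660 - 614) = 1/(-37274) = -1/37274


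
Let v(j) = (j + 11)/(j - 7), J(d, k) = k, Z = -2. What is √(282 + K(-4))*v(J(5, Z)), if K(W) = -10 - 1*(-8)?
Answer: -2*√70 ≈ -16.733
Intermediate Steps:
K(W) = -2 (K(W) = -10 + 8 = -2)
v(j) = (11 + j)/(-7 + j)
√(282 + K(-4))*v(J(5, Z)) = √(282 - 2)*((11 - 2)/(-7 - 2)) = √280*(9/(-9)) = (2*√70)*(-⅑*9) = (2*√70)*(-1) = -2*√70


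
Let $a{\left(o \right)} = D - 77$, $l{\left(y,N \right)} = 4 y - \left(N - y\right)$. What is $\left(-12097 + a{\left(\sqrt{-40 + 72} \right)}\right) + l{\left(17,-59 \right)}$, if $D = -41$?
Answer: $-12071$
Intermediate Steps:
$l{\left(y,N \right)} = - N + 5 y$
$a{\left(o \right)} = -118$ ($a{\left(o \right)} = -41 - 77 = -118$)
$\left(-12097 + a{\left(\sqrt{-40 + 72} \right)}\right) + l{\left(17,-59 \right)} = \left(-12097 - 118\right) + \left(\left(-1\right) \left(-59\right) + 5 \cdot 17\right) = -12215 + \left(59 + 85\right) = -12215 + 144 = -12071$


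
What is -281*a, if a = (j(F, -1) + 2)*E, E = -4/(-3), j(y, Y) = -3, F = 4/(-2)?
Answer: 1124/3 ≈ 374.67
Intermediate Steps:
F = -2 (F = 4*(-½) = -2)
E = 4/3 (E = -4*(-⅓) = 4/3 ≈ 1.3333)
a = -4/3 (a = (-3 + 2)*(4/3) = -1*4/3 = -4/3 ≈ -1.3333)
-281*a = -281*(-4/3) = 1124/3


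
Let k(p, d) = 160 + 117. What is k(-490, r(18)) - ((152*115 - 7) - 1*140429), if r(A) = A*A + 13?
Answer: 123233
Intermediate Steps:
r(A) = 13 + A² (r(A) = A² + 13 = 13 + A²)
k(p, d) = 277
k(-490, r(18)) - ((152*115 - 7) - 1*140429) = 277 - ((152*115 - 7) - 1*140429) = 277 - ((17480 - 7) - 140429) = 277 - (17473 - 140429) = 277 - 1*(-122956) = 277 + 122956 = 123233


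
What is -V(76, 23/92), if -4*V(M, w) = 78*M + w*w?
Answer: 94849/64 ≈ 1482.0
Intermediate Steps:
V(M, w) = -39*M/2 - w²/4 (V(M, w) = -(78*M + w*w)/4 = -(78*M + w²)/4 = -(w² + 78*M)/4 = -39*M/2 - w²/4)
-V(76, 23/92) = -(-39/2*76 - (23/92)²/4) = -(-1482 - (23*(1/92))²/4) = -(-1482 - (¼)²/4) = -(-1482 - ¼*1/16) = -(-1482 - 1/64) = -1*(-94849/64) = 94849/64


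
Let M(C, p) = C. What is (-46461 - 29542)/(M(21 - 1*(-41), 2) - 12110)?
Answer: 76003/12048 ≈ 6.3083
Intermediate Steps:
(-46461 - 29542)/(M(21 - 1*(-41), 2) - 12110) = (-46461 - 29542)/((21 - 1*(-41)) - 12110) = -76003/((21 + 41) - 12110) = -76003/(62 - 12110) = -76003/(-12048) = -76003*(-1/12048) = 76003/12048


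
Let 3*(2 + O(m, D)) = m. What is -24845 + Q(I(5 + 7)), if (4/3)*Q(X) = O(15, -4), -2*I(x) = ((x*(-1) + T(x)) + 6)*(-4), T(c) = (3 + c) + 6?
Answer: -99371/4 ≈ -24843.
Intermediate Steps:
O(m, D) = -2 + m/3
T(c) = 9 + c
I(x) = 30 (I(x) = -((x*(-1) + (9 + x)) + 6)*(-4)/2 = -((-x + (9 + x)) + 6)*(-4)/2 = -(9 + 6)*(-4)/2 = -15*(-4)/2 = -1/2*(-60) = 30)
Q(X) = 9/4 (Q(X) = 3*(-2 + (1/3)*15)/4 = 3*(-2 + 5)/4 = (3/4)*3 = 9/4)
-24845 + Q(I(5 + 7)) = -24845 + 9/4 = -99371/4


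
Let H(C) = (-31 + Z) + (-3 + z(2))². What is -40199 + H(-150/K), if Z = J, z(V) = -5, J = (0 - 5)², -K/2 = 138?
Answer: -40141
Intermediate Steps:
K = -276 (K = -2*138 = -276)
J = 25 (J = (-5)² = 25)
Z = 25
H(C) = 58 (H(C) = (-31 + 25) + (-3 - 5)² = -6 + (-8)² = -6 + 64 = 58)
-40199 + H(-150/K) = -40199 + 58 = -40141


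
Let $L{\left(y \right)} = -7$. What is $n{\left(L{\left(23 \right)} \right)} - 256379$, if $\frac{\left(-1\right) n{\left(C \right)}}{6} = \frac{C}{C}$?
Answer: $-256385$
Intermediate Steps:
$n{\left(C \right)} = -6$ ($n{\left(C \right)} = - 6 \frac{C}{C} = \left(-6\right) 1 = -6$)
$n{\left(L{\left(23 \right)} \right)} - 256379 = -6 - 256379 = -256385$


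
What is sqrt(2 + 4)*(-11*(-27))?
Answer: 297*sqrt(6) ≈ 727.50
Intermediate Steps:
sqrt(2 + 4)*(-11*(-27)) = sqrt(6)*297 = 297*sqrt(6)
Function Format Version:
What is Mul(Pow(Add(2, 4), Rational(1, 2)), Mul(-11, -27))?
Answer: Mul(297, Pow(6, Rational(1, 2))) ≈ 727.50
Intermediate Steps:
Mul(Pow(Add(2, 4), Rational(1, 2)), Mul(-11, -27)) = Mul(Pow(6, Rational(1, 2)), 297) = Mul(297, Pow(6, Rational(1, 2)))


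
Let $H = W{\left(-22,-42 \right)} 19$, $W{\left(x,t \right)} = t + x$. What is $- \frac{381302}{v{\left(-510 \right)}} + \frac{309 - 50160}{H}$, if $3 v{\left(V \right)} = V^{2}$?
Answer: $\frac{964604617}{26356800} \approx 36.598$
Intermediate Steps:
$v{\left(V \right)} = \frac{V^{2}}{3}$
$H = -1216$ ($H = \left(-42 - 22\right) 19 = \left(-64\right) 19 = -1216$)
$- \frac{381302}{v{\left(-510 \right)}} + \frac{309 - 50160}{H} = - \frac{381302}{\frac{1}{3} \left(-510\right)^{2}} + \frac{309 - 50160}{-1216} = - \frac{381302}{\frac{1}{3} \cdot 260100} + \left(309 - 50160\right) \left(- \frac{1}{1216}\right) = - \frac{381302}{86700} - - \frac{49851}{1216} = \left(-381302\right) \frac{1}{86700} + \frac{49851}{1216} = - \frac{190651}{43350} + \frac{49851}{1216} = \frac{964604617}{26356800}$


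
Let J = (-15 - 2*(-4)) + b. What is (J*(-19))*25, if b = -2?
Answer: 4275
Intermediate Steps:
J = -9 (J = (-15 - 2*(-4)) - 2 = (-15 + 8) - 2 = -7 - 2 = -9)
(J*(-19))*25 = -9*(-19)*25 = 171*25 = 4275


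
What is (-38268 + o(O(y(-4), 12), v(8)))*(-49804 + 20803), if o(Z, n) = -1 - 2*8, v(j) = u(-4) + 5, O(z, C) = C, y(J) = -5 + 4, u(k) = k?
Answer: 1110303285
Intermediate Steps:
y(J) = -1
v(j) = 1 (v(j) = -4 + 5 = 1)
o(Z, n) = -17 (o(Z, n) = -1 - 16 = -17)
(-38268 + o(O(y(-4), 12), v(8)))*(-49804 + 20803) = (-38268 - 17)*(-49804 + 20803) = -38285*(-29001) = 1110303285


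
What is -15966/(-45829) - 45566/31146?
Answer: -795483589/713695017 ≈ -1.1146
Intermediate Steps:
-15966/(-45829) - 45566/31146 = -15966*(-1/45829) - 45566*1/31146 = 15966/45829 - 22783/15573 = -795483589/713695017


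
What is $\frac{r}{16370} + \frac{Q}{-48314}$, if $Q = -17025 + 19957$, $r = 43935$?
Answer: $\frac{207467875}{79090018} \approx 2.6232$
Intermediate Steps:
$Q = 2932$
$\frac{r}{16370} + \frac{Q}{-48314} = \frac{43935}{16370} + \frac{2932}{-48314} = 43935 \cdot \frac{1}{16370} + 2932 \left(- \frac{1}{48314}\right) = \frac{8787}{3274} - \frac{1466}{24157} = \frac{207467875}{79090018}$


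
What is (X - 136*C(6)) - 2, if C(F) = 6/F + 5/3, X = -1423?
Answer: -5363/3 ≈ -1787.7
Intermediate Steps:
C(F) = 5/3 + 6/F (C(F) = 6/F + 5*(⅓) = 6/F + 5/3 = 5/3 + 6/F)
(X - 136*C(6)) - 2 = (-1423 - 136*(5/3 + 6/6)) - 2 = (-1423 - 136*(5/3 + 6*(⅙))) - 2 = (-1423 - 136*(5/3 + 1)) - 2 = (-1423 - 136*8/3) - 2 = (-1423 - 1088/3) - 2 = -5357/3 - 2 = -5363/3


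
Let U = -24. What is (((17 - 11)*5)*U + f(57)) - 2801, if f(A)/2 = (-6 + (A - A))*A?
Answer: -4205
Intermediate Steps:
f(A) = -12*A (f(A) = 2*((-6 + (A - A))*A) = 2*((-6 + 0)*A) = 2*(-6*A) = -12*A)
(((17 - 11)*5)*U + f(57)) - 2801 = (((17 - 11)*5)*(-24) - 12*57) - 2801 = ((6*5)*(-24) - 684) - 2801 = (30*(-24) - 684) - 2801 = (-720 - 684) - 2801 = -1404 - 2801 = -4205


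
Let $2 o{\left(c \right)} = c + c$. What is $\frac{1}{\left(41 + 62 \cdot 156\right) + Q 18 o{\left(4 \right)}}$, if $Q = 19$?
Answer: $\frac{1}{11081} \approx 9.0245 \cdot 10^{-5}$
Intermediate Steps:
$o{\left(c \right)} = c$ ($o{\left(c \right)} = \frac{c + c}{2} = \frac{2 c}{2} = c$)
$\frac{1}{\left(41 + 62 \cdot 156\right) + Q 18 o{\left(4 \right)}} = \frac{1}{\left(41 + 62 \cdot 156\right) + 19 \cdot 18 \cdot 4} = \frac{1}{\left(41 + 9672\right) + 342 \cdot 4} = \frac{1}{9713 + 1368} = \frac{1}{11081}$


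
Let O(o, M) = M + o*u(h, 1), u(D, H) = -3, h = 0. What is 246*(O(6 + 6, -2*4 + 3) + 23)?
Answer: -4428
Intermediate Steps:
O(o, M) = M - 3*o (O(o, M) = M + o*(-3) = M - 3*o)
246*(O(6 + 6, -2*4 + 3) + 23) = 246*(((-2*4 + 3) - 3*(6 + 6)) + 23) = 246*(((-8 + 3) - 3*12) + 23) = 246*((-5 - 36) + 23) = 246*(-41 + 23) = 246*(-18) = -4428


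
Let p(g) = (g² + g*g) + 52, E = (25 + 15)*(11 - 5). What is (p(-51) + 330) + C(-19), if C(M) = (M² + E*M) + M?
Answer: 1366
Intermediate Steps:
E = 240 (E = 40*6 = 240)
p(g) = 52 + 2*g² (p(g) = (g² + g²) + 52 = 2*g² + 52 = 52 + 2*g²)
C(M) = M² + 241*M (C(M) = (M² + 240*M) + M = M² + 241*M)
(p(-51) + 330) + C(-19) = ((52 + 2*(-51)²) + 330) - 19*(241 - 19) = ((52 + 2*2601) + 330) - 19*222 = ((52 + 5202) + 330) - 4218 = (5254 + 330) - 4218 = 5584 - 4218 = 1366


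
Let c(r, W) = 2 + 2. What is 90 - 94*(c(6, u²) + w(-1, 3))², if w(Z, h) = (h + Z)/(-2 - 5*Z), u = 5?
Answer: -17614/9 ≈ -1957.1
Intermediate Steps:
c(r, W) = 4
w(Z, h) = (Z + h)/(-2 - 5*Z)
90 - 94*(c(6, u²) + w(-1, 3))² = 90 - 94*(4 + (-1*(-1) - 1*3)/(2 + 5*(-1)))² = 90 - 94*(4 + (1 - 3)/(2 - 5))² = 90 - 94*(4 - 2/(-3))² = 90 - 94*(4 - ⅓*(-2))² = 90 - 94*(4 + ⅔)² = 90 - 94*(14/3)² = 90 - 94*196/9 = 90 - 18424/9 = -17614/9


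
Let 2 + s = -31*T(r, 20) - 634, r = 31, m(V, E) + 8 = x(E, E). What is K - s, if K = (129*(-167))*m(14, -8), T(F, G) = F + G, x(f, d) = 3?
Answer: 109932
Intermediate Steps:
m(V, E) = -5 (m(V, E) = -8 + 3 = -5)
K = 107715 (K = (129*(-167))*(-5) = -21543*(-5) = 107715)
s = -2217 (s = -2 + (-31*(31 + 20) - 634) = -2 + (-31*51 - 634) = -2 + (-1581 - 634) = -2 - 2215 = -2217)
K - s = 107715 - 1*(-2217) = 107715 + 2217 = 109932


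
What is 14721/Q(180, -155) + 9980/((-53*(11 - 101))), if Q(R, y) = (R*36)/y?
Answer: -8014297/22896 ≈ -350.03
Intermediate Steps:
Q(R, y) = 36*R/y (Q(R, y) = (36*R)/y = 36*R/y)
14721/Q(180, -155) + 9980/((-53*(11 - 101))) = 14721/((36*180/(-155))) + 9980/((-53*(11 - 101))) = 14721/((36*180*(-1/155))) + 9980/((-53*(-90))) = 14721/(-1296/31) + 9980/4770 = 14721*(-31/1296) + 9980*(1/4770) = -152117/432 + 998/477 = -8014297/22896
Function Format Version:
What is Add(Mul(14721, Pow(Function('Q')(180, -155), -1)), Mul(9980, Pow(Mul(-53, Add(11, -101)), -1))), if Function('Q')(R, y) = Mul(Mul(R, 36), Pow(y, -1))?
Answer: Rational(-8014297, 22896) ≈ -350.03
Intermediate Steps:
Function('Q')(R, y) = Mul(36, R, Pow(y, -1)) (Function('Q')(R, y) = Mul(Mul(36, R), Pow(y, -1)) = Mul(36, R, Pow(y, -1)))
Add(Mul(14721, Pow(Function('Q')(180, -155), -1)), Mul(9980, Pow(Mul(-53, Add(11, -101)), -1))) = Add(Mul(14721, Pow(Mul(36, 180, Pow(-155, -1)), -1)), Mul(9980, Pow(Mul(-53, Add(11, -101)), -1))) = Add(Mul(14721, Pow(Mul(36, 180, Rational(-1, 155)), -1)), Mul(9980, Pow(Mul(-53, -90), -1))) = Add(Mul(14721, Pow(Rational(-1296, 31), -1)), Mul(9980, Pow(4770, -1))) = Add(Mul(14721, Rational(-31, 1296)), Mul(9980, Rational(1, 4770))) = Add(Rational(-152117, 432), Rational(998, 477)) = Rational(-8014297, 22896)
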